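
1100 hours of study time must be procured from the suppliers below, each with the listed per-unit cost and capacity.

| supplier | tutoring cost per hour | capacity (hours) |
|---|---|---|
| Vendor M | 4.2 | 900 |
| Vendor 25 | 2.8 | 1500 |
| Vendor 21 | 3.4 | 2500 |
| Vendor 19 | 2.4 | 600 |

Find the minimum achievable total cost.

2840

Cheapest first:
Take 600 from Vendor 19 at 2.4 → need 500 more.
Vendor 25 at 2.8: take 500 of its 1500 → requirement met.
Vendor 21, Vendor M: unused.
Cost = 600×2.4 + 500×2.8 = 2840.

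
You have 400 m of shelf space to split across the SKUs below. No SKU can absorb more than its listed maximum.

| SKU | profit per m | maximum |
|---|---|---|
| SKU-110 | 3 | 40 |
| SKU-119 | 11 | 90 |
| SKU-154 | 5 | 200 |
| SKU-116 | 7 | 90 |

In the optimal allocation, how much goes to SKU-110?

Order the SKUs by profit per m: SKU-119 11 > SKU-116 7 > SKU-154 5 > SKU-110 3.
SKU-119 takes 90 to reach its cap of 90 ; 310 left.
SKU-116: +90 to 90 (cap) ; 220 left.
SKU-154: +200 to 200 (cap) ; 20 left.
Only 20 left; SKU-110 takes them to reach 20.

20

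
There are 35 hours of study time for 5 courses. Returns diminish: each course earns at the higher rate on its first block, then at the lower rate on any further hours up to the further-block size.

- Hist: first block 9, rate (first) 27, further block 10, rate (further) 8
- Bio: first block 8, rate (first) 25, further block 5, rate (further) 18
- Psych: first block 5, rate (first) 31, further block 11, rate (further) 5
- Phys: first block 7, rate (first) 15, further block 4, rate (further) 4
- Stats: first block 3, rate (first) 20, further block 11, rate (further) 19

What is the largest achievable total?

Treat each block as its own option and order by rate: Psych/T1 31 > Hist/T1 27 > Bio/T1 25 > Stats/T1 20 > Stats/T2 19 > Bio/T2 18 > Phys/T1 15 > Hist/T2 8 > Psych/T2 5 > Phys/T2 4.
Fill Psych T1 block (5 at 31) — 30 left.
Hist T1 at 27: fill all 9 — 21 left.
Bio/T1 (25): +8 — 13 left.
Stats/T1 (20): +3 — 10 left.
Stats/T2: +10 of 11 at 19; pool empty.
Total = 31×5 + 27×9 + 25×8 + 20×3 + 19×10 = 848.

848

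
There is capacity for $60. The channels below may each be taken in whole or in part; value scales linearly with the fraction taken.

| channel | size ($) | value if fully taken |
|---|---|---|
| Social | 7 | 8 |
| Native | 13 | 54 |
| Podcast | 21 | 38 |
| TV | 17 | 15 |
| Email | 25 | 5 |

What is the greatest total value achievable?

Rank by value-to-size ratio: Native 54/13≈4.15, Podcast 38/21≈1.81, Social 8/7≈1.14, TV 15/17≈0.882, Email 5/25≈0.2.
Take all of Native (13 $, value 54) — 47 $ left.
Podcast: take in full, 21 $ for value 38 — 26 left.
All 7 $ of Social fit (value 8) — 19 remain.
Take all of TV (17 $, value 15) — 2 $ left.
2 $ left: a 2/25 share of Email gives 5×2/25 = 0.4.
Total value = 115.4.

115.4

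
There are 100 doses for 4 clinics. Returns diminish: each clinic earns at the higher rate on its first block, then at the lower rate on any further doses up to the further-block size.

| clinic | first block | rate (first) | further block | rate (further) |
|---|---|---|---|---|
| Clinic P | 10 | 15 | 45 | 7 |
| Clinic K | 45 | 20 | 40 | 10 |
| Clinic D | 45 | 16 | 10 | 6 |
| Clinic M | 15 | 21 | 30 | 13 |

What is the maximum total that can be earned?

1855

Order all 8 blocks by rate: Clinic M/tier1 21 > Clinic K/tier1 20 > Clinic D/tier1 16 > Clinic P/tier1 15 > Clinic M/tier2 13 > Clinic K/tier2 10 > Clinic P/tier2 7 > Clinic D/tier2 6.
Fill Clinic M tier1 block (15 at 21) ; 85 left.
Clinic K/tier1 (20): +45 ; 40 left.
Clinic D tier1 at 16: only 40 left, fill 40.
Total = 21×15 + 20×45 + 16×40 = 1855.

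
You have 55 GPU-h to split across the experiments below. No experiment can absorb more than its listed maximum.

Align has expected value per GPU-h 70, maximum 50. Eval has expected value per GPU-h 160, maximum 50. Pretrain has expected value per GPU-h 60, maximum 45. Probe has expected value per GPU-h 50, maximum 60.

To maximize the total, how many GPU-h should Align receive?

Highest expected value per GPU-h first: Eval 160 > Align 70 > Pretrain 60 > Probe 50.
Give Eval 50 to hit its cap of 50 → 5 left.
Align: +5 (room for 50) → 5. Pool exhausted.

5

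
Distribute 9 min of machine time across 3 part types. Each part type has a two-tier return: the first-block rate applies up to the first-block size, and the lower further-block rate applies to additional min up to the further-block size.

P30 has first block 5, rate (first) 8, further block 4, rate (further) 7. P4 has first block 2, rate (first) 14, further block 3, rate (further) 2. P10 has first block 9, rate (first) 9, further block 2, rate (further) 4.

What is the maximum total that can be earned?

Order all 6 blocks by rate: P4/T1 14 > P10/T1 9 > P30/T1 8 > P30/T2 7 > P10/T2 4 > P4/T2 2.
Fill P4 T1 block (2 at 14) ; 7 left.
P10/T1: +7 of 9 at 9; pool empty.
Total = 14×2 + 9×7 = 91.

91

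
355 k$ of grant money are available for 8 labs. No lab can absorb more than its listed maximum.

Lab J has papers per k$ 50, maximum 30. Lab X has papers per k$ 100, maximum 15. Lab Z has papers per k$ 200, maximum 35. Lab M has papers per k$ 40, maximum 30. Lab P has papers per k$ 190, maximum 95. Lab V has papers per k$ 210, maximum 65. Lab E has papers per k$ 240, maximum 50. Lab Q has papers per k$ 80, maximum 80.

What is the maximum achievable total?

59350

Rank by papers per k$: Lab E 240 > Lab V 210 > Lab Z 200 > Lab P 190 > Lab X 100 > Lab Q 80 > Lab J 50 > Lab M 40.
Give Lab E 50 to hit its cap of 50 ; 305 left.
Lab V takes 65 to reach its cap of 65 ; 240 left.
Lab Z takes 35 to reach its cap of 35 ; 205 left.
Lab P: +95 to 95 (cap) ; 110 left.
Lab X takes 15 to reach its cap of 15 ; 95 left.
Lab Q: +80 to 80 (cap) ; 15 left.
Only 15 left; Lab J takes them to reach 15.
Total = 50×15 + 100×15 + 200×35 + 190×95 + 210×65 + 240×50 + 80×80 = 59350.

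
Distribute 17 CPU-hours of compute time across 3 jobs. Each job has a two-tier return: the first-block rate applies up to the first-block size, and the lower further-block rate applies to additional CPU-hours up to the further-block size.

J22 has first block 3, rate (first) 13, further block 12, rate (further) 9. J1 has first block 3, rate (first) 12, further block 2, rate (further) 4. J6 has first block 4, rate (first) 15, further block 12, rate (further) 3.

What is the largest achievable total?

198

Order all 6 blocks by rate: J6/T1 15 > J22/T1 13 > J1/T1 12 > J22/T2 9 > J1/T2 4 > J6/T2 3.
J6 T1 at 15: fill all 4 ; 13 left.
J22 T1 at 13: fill all 3 ; 10 left.
Fill J1 T1 block (3 at 12) ; 7 left.
7 remain; put them into J22 T2 at 9.
Total = 15×4 + 13×3 + 12×3 + 9×7 = 198.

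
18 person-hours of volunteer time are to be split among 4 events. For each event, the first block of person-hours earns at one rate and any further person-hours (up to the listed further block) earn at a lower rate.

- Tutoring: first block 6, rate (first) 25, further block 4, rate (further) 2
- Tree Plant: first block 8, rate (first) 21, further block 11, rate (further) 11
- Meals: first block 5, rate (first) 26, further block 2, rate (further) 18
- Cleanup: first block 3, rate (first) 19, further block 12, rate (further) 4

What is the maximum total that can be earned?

427

Rank every tier by rate: Meals/T1 26 > Tutoring/T1 25 > Tree Plant/T1 21 > Cleanup/T1 19 > Meals/T2 18 > Tree Plant/T2 11 > Cleanup/T2 4 > Tutoring/T2 2.
Meals/T1 (26): +5 — 13 left.
Tutoring/T1 (25): +6 — 7 left.
7 remain; put them into Tree Plant T1 at 21.
Total = 26×5 + 25×6 + 21×7 = 427.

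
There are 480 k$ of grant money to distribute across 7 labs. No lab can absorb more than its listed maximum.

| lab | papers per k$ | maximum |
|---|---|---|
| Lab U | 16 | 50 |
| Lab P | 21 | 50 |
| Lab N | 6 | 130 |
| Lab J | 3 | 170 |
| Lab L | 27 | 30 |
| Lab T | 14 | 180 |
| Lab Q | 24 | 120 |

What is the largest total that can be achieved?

8360

Order the labs by papers per k$: Lab L 27 > Lab Q 24 > Lab P 21 > Lab U 16 > Lab T 14 > Lab N 6 > Lab J 3.
Lab L: +30 to 30 (cap) → 450 left.
Lab Q: +120 to 120 (cap) → 330 left.
Lab P: +50 to 50 (cap) → 280 left.
Give Lab U 50 to hit its cap of 50 → 230 left.
Lab T: +180 to 180 (cap) → 50 left.
Lab N has room for 130 but only 50 remain, so it gets 50.
Total = 16×50 + 21×50 + 6×50 + 27×30 + 14×180 + 24×120 = 8360.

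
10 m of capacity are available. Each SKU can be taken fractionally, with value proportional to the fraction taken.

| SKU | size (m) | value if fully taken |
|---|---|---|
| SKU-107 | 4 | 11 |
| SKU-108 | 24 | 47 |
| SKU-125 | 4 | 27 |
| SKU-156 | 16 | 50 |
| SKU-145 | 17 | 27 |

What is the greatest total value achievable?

45.75

Sort by value density: SKU-125 27/4≈6.75, SKU-156 50/16≈3.12, SKU-107 11/4≈2.75, SKU-108 47/24≈1.96, SKU-145 27/17≈1.59.
All 4 m of SKU-125 fit (value 27) → 6 remain.
6 m left: a 6/16 share of SKU-156 gives 50×6/16 = 18.75.
Total value = 45.75.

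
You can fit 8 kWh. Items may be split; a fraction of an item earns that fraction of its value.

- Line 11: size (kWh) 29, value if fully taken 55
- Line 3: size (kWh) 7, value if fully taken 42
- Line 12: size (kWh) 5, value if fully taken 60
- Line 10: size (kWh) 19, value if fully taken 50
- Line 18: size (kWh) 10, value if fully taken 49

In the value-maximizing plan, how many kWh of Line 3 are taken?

Rank by value-to-size ratio: Line 12 60/5≈12, Line 3 42/7≈6, Line 18 49/10≈4.9, Line 10 50/19≈2.63, Line 11 55/29≈1.9.
All 5 kWh of Line 12 fit (value 60) ; 3 remain.
Only 3 kWh remain; take 3/7 of Line 3 for value 42×3/7 = 18.

3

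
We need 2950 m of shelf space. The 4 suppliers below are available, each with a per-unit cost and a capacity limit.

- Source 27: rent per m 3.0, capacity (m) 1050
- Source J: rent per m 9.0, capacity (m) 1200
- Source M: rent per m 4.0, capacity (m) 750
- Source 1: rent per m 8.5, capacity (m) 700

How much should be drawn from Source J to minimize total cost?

Use suppliers in increasing cost order.
Source 27 (3.0): use full 1050 — 1900 m to go.
Source M (4.0): use full 750 — 1150 m to go.
Take 700 from Source 1 at 8.5 — need 450 more.
Take 450 from Source J at 9.0 to finish.

450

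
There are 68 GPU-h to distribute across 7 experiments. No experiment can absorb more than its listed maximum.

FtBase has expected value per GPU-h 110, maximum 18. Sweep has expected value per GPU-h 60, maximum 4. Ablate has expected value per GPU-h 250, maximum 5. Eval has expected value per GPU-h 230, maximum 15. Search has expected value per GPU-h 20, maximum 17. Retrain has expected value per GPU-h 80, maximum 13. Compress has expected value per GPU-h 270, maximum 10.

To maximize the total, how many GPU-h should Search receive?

3

Highest expected value per GPU-h first: Compress 270 > Ablate 250 > Eval 230 > FtBase 110 > Retrain 80 > Sweep 60 > Search 20.
Compress: +10 to 10 (cap) ; 58 left.
Ablate takes 5 to reach its cap of 5 ; 53 left.
Eval: +15 to 15 (cap) ; 38 left.
FtBase takes 18 to reach its cap of 18 ; 20 left.
Retrain takes 13 to reach its cap of 13 ; 7 left.
Give Sweep 4 to hit its cap of 4 ; 3 left.
Only 3 left; Search takes them to reach 3.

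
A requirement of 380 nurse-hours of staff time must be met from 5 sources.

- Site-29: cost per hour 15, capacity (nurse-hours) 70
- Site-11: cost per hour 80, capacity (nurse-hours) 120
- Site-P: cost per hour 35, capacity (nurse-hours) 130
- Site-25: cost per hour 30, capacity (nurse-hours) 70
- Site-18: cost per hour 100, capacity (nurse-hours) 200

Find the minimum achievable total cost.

16500

Fill from the cheapest source first.
Site-29 at 15: take all 70 nurse-hours — 310 still needed.
Site-25 (30): use full 70 — 240 nurse-hours to go.
Site-P at 35: take all 130 nurse-hours — 110 still needed.
Site-11 (80): take the remaining 110 — done.
Site-18: unused.
Cost = 70×15 + 70×30 + 130×35 + 110×80 = 16500.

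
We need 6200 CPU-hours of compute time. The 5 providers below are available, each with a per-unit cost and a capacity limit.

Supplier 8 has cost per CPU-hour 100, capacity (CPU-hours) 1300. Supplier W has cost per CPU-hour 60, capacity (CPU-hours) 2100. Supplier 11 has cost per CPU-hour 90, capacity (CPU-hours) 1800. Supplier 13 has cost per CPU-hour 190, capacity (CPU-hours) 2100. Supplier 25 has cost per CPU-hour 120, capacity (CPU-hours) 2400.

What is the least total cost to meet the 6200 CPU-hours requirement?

538000

Fill from the cheapest provider first.
Take 2100 from Supplier W at 60 ; need 4100 more.
Supplier 11 (90): use full 1800 ; 2300 CPU-hours to go.
Supplier 8 (100): use full 1300 ; 1000 CPU-hours to go.
Take 1000 from Supplier 25 at 120 to finish.
Supplier 13: unused.
Cost = 2100×60 + 1800×90 + 1300×100 + 1000×120 = 538000.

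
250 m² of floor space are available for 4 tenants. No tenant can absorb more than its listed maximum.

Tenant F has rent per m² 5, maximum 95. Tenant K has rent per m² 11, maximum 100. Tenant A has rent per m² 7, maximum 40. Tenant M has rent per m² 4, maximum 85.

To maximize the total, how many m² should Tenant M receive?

15

Rank by rent per m²: Tenant K 11 > Tenant A 7 > Tenant F 5 > Tenant M 4.
Tenant K: +100 to 100 (cap) → 150 left.
Give Tenant A 40 to hit its cap of 40 → 110 left.
Tenant F takes 95 to reach its cap of 95 → 15 left.
Tenant M: +15 (room for 85) → 15. Pool exhausted.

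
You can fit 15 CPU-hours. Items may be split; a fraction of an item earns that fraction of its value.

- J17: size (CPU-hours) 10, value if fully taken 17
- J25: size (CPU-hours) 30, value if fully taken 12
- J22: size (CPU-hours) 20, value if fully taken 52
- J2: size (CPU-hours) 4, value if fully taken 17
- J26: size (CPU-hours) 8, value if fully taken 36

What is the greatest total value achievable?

60.8

Rank by value-to-size ratio: J26 36/8≈4.5, J2 17/4≈4.25, J22 52/20≈2.6, J17 17/10≈1.7, J25 12/30≈0.4.
J26: take in full, 8 CPU-hours for value 36 ; 7 left.
Take all of J2 (4 CPU-hours, value 17) ; 3 CPU-hours left.
3 CPU-hours left: a 3/20 share of J22 gives 52×3/20 = 7.8.
Total value = 60.8.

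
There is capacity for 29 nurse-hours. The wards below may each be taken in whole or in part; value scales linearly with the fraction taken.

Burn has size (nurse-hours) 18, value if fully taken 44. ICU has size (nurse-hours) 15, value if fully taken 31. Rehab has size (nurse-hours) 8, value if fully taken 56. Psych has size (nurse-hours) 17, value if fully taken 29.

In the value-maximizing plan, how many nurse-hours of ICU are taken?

3

Best value per unit of size first: Rehab 56/8≈7, Burn 44/18≈2.44, ICU 31/15≈2.07, Psych 29/17≈1.71.
All 8 nurse-hours of Rehab fit (value 56) — 21 remain.
Burn: take in full, 18 nurse-hours for value 44 — 3 left.
Fill the last 3 nurse-hours with part of ICU: 3/15 of it earns 6.2.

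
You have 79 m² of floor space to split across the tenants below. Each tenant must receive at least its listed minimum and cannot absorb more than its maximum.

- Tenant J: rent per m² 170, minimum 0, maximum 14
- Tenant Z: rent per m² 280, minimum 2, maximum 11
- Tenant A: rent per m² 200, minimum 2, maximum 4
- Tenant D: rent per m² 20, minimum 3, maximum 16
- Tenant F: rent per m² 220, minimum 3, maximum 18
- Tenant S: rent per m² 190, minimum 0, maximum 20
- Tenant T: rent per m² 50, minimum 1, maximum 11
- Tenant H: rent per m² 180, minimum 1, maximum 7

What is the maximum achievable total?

15440

Meeting every minimum uses 0+2+2+3+3+0+1+1 = 12 m², leaving 67.
Highest rent per m² first: Tenant Z 280 > Tenant F 220 > Tenant A 200 > Tenant S 190 > Tenant H 180 > Tenant J 170 > Tenant T 50 > Tenant D 20.
Tenant Z: +9 to 11 (cap) — 58 left.
Tenant F takes 15 more to reach its cap of 18 — 43 left.
Tenant A takes 2 more to reach its cap of 4 — 41 left.
Give Tenant S 20 more to hit its cap of 20 — 21 left.
Tenant H takes 6 more to reach its cap of 7 — 15 left.
Tenant J: +14 to 14 (cap) — 1 left.
Tenant T has room for 10 more but only 1 remain, so it gets 2.
Total = 170×14 + 280×11 + 200×4 + 20×3 + 220×18 + 190×20 + 50×2 + 180×7 = 15440.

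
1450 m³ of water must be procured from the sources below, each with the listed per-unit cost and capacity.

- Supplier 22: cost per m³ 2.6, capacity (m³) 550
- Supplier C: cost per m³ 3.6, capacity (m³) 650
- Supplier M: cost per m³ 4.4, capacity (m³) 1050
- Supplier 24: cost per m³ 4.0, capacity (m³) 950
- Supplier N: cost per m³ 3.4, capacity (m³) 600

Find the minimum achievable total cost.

Use sources in increasing cost order.
Take 550 from Supplier 22 at 2.6 → need 900 more.
Supplier N (3.4): use full 600 → 300 m³ to go.
Supplier C at 3.6: take 300 of its 650 → requirement met.
Supplier 24, Supplier M: unused.
Cost = 550×2.6 + 600×3.4 + 300×3.6 = 4550.

4550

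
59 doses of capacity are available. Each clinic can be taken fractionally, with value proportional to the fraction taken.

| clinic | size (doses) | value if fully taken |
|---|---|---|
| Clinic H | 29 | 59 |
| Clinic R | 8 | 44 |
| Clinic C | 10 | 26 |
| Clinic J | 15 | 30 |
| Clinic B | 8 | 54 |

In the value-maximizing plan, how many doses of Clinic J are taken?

Sort by value density: Clinic B 54/8≈6.75, Clinic R 44/8≈5.5, Clinic C 26/10≈2.6, Clinic H 59/29≈2.03, Clinic J 30/15≈2.
Take all of Clinic B (8 doses, value 54) ; 51 doses left.
Take all of Clinic R (8 doses, value 44) ; 43 doses left.
Clinic C: take in full, 10 doses for value 26 ; 33 left.
All 29 doses of Clinic H fit (value 59) ; 4 remain.
Only 4 doses remain; take 4/15 of Clinic J for value 30×4/15 = 8.

4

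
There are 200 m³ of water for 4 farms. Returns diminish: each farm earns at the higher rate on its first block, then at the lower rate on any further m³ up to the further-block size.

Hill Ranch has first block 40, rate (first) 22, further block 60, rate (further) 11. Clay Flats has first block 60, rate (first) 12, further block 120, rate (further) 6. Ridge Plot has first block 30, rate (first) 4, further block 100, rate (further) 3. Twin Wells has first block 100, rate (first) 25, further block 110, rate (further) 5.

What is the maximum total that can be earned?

Rank every tier by rate: Twin Wells/first 25 > Hill Ranch/first 22 > Clay Flats/first 12 > Hill Ranch/second 11 > Clay Flats/second 6 > Twin Wells/second 5 > Ridge Plot/first 4 > Ridge Plot/second 3.
Twin Wells first at 25: fill all 100 → 100 left.
Hill Ranch/first (22): +40 → 60 left.
Fill Clay Flats first block (60 at 12) → 0 left.
Total = 25×100 + 22×40 + 12×60 = 4100.

4100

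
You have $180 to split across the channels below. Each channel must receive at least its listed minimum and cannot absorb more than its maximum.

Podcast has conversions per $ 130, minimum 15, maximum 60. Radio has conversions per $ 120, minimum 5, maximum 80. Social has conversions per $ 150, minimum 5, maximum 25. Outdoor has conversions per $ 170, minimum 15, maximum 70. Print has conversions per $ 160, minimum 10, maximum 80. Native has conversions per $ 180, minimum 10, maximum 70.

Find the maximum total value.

30200

Meeting every minimum uses 15+5+5+15+10+10 = 60 $, leaving 120.
Highest conversions per $ first: Native 180 > Outdoor 170 > Print 160 > Social 150 > Podcast 130 > Radio 120.
Native: +60 to 70 (cap) → 60 left.
Give Outdoor 55 more to hit its cap of 70 → 5 left.
Only 5 left; Print takes them to reach 15.
Total = 130×15 + 120×5 + 150×5 + 170×70 + 160×15 + 180×70 = 30200.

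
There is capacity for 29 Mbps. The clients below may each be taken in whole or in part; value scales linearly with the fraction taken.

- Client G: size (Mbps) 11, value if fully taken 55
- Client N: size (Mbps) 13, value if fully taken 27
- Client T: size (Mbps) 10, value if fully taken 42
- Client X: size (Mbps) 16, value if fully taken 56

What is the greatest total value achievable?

Rank by value-to-size ratio: Client G 55/11≈5, Client T 42/10≈4.2, Client X 56/16≈3.5, Client N 27/13≈2.08.
Take all of Client G (11 Mbps, value 55) → 18 Mbps left.
All 10 Mbps of Client T fit (value 42) → 8 remain.
Fill the last 8 Mbps with part of Client X: 8/16 of it earns 28.
Total value = 125.

125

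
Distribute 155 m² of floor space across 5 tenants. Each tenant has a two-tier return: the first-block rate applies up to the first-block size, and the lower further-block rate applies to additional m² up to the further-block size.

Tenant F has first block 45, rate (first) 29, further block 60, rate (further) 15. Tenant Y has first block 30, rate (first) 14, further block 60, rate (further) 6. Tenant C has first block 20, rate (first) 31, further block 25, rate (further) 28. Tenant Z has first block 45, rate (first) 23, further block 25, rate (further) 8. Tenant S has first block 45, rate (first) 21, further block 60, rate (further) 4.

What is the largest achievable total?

Treat each block as its own option and order by rate: Tenant C/first 31 > Tenant F/first 29 > Tenant C/second 28 > Tenant Z/first 23 > Tenant S/first 21 > Tenant F/second 15 > Tenant Y/first 14 > Tenant Z/second 8 > Tenant Y/second 6 > Tenant S/second 4.
Tenant C first at 31: fill all 20 → 135 left.
Fill Tenant F first block (45 at 29) → 90 left.
Tenant C/second (28): +25 → 65 left.
Tenant Z/first (23): +45 → 20 left.
Tenant S/first: +20 of 45 at 21; pool empty.
Total = 31×20 + 29×45 + 28×25 + 23×45 + 21×20 = 4080.

4080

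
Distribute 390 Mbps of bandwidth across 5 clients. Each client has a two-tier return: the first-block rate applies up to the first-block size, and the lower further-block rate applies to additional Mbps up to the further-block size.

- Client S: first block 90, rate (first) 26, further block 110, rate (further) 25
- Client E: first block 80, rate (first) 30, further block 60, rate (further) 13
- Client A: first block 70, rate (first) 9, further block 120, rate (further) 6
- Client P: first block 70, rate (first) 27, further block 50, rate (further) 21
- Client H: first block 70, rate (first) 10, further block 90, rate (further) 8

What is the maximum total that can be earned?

10220

Treat each block as its own option and order by rate: Client E/T1 30 > Client P/T1 27 > Client S/T1 26 > Client S/T2 25 > Client P/T2 21 > Client E/T2 13 > Client H/T1 10 > Client A/T1 9 > Client H/T2 8 > Client A/T2 6.
Client E T1 at 30: fill all 80 — 310 left.
Fill Client P T1 block (70 at 27) — 240 left.
Client S T1 at 26: fill all 90 — 150 left.
Client S/T2 (25): +110 — 40 left.
Client P T2 at 21: only 40 left, fill 40.
Total = 30×80 + 27×70 + 26×90 + 25×110 + 21×40 = 10220.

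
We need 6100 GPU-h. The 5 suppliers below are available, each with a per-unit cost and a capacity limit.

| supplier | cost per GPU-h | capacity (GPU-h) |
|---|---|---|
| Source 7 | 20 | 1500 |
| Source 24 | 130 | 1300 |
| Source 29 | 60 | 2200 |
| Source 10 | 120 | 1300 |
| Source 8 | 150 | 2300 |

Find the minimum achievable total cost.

Fill from the cheapest supplier first.
Source 7 at 20: take all 1500 GPU-h ; 4600 still needed.
Take 2200 from Source 29 at 60 ; need 2400 more.
Source 10 at 120: take all 1300 GPU-h ; 1100 still needed.
Take 1100 from Source 24 at 130 to finish.
Source 8: unused.
Cost = 1500×20 + 2200×60 + 1300×120 + 1100×130 = 461000.

461000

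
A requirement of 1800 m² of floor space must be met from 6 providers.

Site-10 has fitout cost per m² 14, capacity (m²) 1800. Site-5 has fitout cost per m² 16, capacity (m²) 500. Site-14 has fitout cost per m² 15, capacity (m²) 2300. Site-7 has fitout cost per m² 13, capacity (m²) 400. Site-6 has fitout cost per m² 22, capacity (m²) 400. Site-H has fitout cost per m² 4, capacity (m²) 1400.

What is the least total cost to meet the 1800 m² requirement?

10800

Cheapest first:
Site-H at 4: take all 1400 m² → 400 still needed.
Site-7 (13): use full 400 → 0 m² to go.
Site-10, Site-14, Site-5, Site-6: unused.
Cost = 1400×4 + 400×13 = 10800.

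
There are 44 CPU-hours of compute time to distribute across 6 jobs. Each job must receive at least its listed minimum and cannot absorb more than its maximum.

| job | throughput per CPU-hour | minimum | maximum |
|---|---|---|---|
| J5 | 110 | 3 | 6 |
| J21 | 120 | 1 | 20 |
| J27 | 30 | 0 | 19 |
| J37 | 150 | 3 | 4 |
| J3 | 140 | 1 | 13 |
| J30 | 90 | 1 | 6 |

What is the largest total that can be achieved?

Meeting every minimum uses 3+1+0+3+1+1 = 9 CPU-hours, leaving 35.
Highest throughput per CPU-hour first: J37 150 > J3 140 > J21 120 > J5 110 > J30 90 > J27 30.
J37: +1 to 4 (cap) → 34 left.
Give J3 12 more to hit its cap of 13 → 22 left.
J21 takes 19 more to reach its cap of 20 → 3 left.
Give J5 3 more to hit its cap of 6 → 0 left.
Total = 110×6 + 120×20 + 150×4 + 140×13 + 90×1 = 5570.

5570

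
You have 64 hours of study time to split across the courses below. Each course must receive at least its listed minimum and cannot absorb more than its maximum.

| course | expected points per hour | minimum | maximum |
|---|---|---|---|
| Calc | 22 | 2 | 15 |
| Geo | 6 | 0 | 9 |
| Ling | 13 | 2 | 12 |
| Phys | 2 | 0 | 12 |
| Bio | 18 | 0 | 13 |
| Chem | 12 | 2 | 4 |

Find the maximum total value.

Meeting every minimum uses 2+0+2+0+0+2 = 6 hours, leaving 58.
Order the courses by expected points per hour: Calc 22 > Bio 18 > Ling 13 > Chem 12 > Geo 6 > Phys 2.
Calc: +13 to 15 (cap) → 45 left.
Bio: +13 to 13 (cap) → 32 left.
Give Ling 10 more to hit its cap of 12 → 22 left.
Chem takes 2 more to reach its cap of 4 → 20 left.
Give Geo 9 more to hit its cap of 9 → 11 left.
Phys has room for 12 more but only 11 remain, so it gets 11.
Total = 22×15 + 6×9 + 13×12 + 2×11 + 18×13 + 12×4 = 844.

844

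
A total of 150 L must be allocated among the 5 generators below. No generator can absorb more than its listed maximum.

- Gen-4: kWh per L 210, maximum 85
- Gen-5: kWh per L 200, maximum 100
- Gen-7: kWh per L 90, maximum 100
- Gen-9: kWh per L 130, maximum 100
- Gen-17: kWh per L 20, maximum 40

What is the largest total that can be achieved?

30850

Rank by kWh per L: Gen-4 210 > Gen-5 200 > Gen-9 130 > Gen-7 90 > Gen-17 20.
Gen-4 takes 85 to reach its cap of 85 → 65 left.
Gen-5 has room for 100 but only 65 remain, so it gets 65.
Total = 210×85 + 200×65 = 30850.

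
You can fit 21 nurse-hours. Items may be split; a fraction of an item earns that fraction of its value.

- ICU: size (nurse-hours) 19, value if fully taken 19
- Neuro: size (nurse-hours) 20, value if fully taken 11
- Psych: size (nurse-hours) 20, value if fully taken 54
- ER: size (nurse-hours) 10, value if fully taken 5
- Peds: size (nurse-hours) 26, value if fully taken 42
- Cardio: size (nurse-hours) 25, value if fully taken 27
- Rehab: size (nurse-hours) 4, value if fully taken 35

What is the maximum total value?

80.9

Best value per unit of size first: Rehab 35/4≈8.75, Psych 54/20≈2.7, Peds 42/26≈1.62, Cardio 27/25≈1.08, ICU 19/19≈1, Neuro 11/20≈0.55, ER 5/10≈0.5.
All 4 nurse-hours of Rehab fit (value 35) — 17 remain.
Only 17 nurse-hours remain; take 17/20 of Psych for value 54×17/20 = 45.9.
Total value = 80.9.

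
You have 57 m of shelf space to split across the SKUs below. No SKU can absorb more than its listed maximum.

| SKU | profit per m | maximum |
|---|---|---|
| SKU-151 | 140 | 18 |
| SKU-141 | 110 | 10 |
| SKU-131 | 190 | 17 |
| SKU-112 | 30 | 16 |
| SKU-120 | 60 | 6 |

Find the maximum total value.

7390

Highest profit per m first: SKU-131 190 > SKU-151 140 > SKU-141 110 > SKU-120 60 > SKU-112 30.
SKU-131: +17 to 17 (cap) — 40 left.
SKU-151 takes 18 to reach its cap of 18 — 22 left.
Give SKU-141 10 to hit its cap of 10 — 12 left.
SKU-120 takes 6 to reach its cap of 6 — 6 left.
SKU-112: +6 (room for 16) → 6. Pool exhausted.
Total = 140×18 + 110×10 + 190×17 + 30×6 + 60×6 = 7390.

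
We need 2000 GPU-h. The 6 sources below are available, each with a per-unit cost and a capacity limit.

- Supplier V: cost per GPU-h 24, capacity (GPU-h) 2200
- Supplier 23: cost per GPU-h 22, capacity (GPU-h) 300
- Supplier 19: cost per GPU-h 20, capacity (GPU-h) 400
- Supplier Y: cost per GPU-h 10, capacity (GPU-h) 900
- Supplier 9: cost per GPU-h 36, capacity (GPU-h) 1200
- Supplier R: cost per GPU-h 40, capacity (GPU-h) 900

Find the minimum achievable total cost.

33200

Fill from the cheapest source first.
Supplier Y (10): use full 900 → 1100 GPU-h to go.
Supplier 19 at 20: take all 400 GPU-h → 700 still needed.
Supplier 23 (22): use full 300 → 400 GPU-h to go.
Take 400 from Supplier V at 24 to finish.
Supplier 9, Supplier R: unused.
Cost = 900×10 + 400×20 + 300×22 + 400×24 = 33200.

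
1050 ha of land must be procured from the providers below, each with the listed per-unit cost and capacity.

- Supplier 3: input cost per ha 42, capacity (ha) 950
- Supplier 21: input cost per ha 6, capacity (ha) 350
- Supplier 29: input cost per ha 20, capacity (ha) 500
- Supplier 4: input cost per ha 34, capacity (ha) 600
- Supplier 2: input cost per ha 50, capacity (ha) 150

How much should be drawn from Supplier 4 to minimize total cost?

200

Use providers in increasing cost order.
Supplier 21 (6): use full 350 → 700 ha to go.
Take 500 from Supplier 29 at 20 → need 200 more.
Supplier 4 at 34: take 200 of its 600 → requirement met.
Supplier 3, Supplier 2: unused.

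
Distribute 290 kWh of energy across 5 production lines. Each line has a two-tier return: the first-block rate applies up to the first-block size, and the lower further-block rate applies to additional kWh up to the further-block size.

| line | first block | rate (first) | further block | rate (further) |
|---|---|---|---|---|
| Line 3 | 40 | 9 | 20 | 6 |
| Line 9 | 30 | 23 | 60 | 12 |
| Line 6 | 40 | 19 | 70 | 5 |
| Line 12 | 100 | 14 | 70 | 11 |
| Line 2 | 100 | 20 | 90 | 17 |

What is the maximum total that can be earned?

Treat each block as its own option and order by rate: Line 9/tier1 23 > Line 2/tier1 20 > Line 6/tier1 19 > Line 2/tier2 17 > Line 12/tier1 14 > Line 9/tier2 12 > Line 12/tier2 11 > Line 3/tier1 9 > Line 3/tier2 6 > Line 6/tier2 5.
Line 9/tier1 (23): +30 ; 260 left.
Line 2/tier1 (20): +100 ; 160 left.
Line 6 tier1 at 19: fill all 40 ; 120 left.
Fill Line 2 tier2 block (90 at 17) ; 30 left.
30 remain; put them into Line 12 tier1 at 14.
Total = 23×30 + 20×100 + 19×40 + 17×90 + 14×30 = 5400.

5400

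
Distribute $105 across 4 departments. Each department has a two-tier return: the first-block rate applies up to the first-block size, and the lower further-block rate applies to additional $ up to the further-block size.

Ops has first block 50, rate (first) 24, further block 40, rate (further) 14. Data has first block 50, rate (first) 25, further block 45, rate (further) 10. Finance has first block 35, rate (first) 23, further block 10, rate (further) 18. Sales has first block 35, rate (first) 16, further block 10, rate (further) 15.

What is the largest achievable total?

2565

Treat each block as its own option and order by rate: Data/T1 25 > Ops/T1 24 > Finance/T1 23 > Finance/T2 18 > Sales/T1 16 > Sales/T2 15 > Ops/T2 14 > Data/T2 10.
Data T1 at 25: fill all 50 ; 55 left.
Ops T1 at 24: fill all 50 ; 5 left.
5 remain; put them into Finance T1 at 23.
Total = 25×50 + 24×50 + 23×5 = 2565.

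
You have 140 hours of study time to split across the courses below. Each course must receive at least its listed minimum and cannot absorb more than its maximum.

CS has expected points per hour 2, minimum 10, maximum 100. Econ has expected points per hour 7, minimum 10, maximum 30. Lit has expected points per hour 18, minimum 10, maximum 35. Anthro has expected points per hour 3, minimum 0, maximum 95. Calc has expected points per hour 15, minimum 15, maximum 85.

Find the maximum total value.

Meeting every minimum uses 10+10+10+0+15 = 45 hours, leaving 95.
Rank by expected points per hour: Lit 18 > Calc 15 > Econ 7 > Anthro 3 > CS 2.
Give Lit 25 more to hit its cap of 35 ; 70 left.
Calc: +70 to 85 (cap) ; 0 left.
Total = 2×10 + 7×10 + 18×35 + 15×85 = 1995.

1995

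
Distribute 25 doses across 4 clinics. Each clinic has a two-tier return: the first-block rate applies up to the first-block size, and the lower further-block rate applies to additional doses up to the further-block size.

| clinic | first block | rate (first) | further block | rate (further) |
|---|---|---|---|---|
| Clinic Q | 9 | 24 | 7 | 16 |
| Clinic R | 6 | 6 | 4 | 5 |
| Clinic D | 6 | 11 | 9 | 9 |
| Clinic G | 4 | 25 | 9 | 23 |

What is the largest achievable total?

Order all 8 blocks by rate: Clinic G/T1 25 > Clinic Q/T1 24 > Clinic G/T2 23 > Clinic Q/T2 16 > Clinic D/T1 11 > Clinic D/T2 9 > Clinic R/T1 6 > Clinic R/T2 5.
Clinic G T1 at 25: fill all 4 — 21 left.
Fill Clinic Q T1 block (9 at 24) — 12 left.
Clinic G/T2 (23): +9 — 3 left.
3 remain; put them into Clinic Q T2 at 16.
Total = 25×4 + 24×9 + 23×9 + 16×3 = 571.

571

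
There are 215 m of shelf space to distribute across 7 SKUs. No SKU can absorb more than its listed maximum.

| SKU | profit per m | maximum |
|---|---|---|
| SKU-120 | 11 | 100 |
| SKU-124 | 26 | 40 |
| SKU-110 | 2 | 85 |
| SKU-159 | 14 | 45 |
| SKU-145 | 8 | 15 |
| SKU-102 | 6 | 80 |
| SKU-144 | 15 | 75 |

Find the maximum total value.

Rank by profit per m: SKU-124 26 > SKU-144 15 > SKU-159 14 > SKU-120 11 > SKU-145 8 > SKU-102 6 > SKU-110 2.
SKU-124 takes 40 to reach its cap of 40 — 175 left.
SKU-144 takes 75 to reach its cap of 75 — 100 left.
Give SKU-159 45 to hit its cap of 45 — 55 left.
SKU-120 has room for 100 but only 55 remain, so it gets 55.
Total = 11×55 + 26×40 + 14×45 + 15×75 = 3400.

3400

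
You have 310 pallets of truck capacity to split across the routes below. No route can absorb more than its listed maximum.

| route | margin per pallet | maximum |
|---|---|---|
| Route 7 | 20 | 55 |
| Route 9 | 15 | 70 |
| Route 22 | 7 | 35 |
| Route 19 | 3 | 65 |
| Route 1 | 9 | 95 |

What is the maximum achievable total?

Highest margin per pallet first: Route 7 20 > Route 9 15 > Route 1 9 > Route 22 7 > Route 19 3.
Route 7 takes 55 to reach its cap of 55 → 255 left.
Give Route 9 70 to hit its cap of 70 → 185 left.
Route 1: +95 to 95 (cap) → 90 left.
Route 22 takes 35 to reach its cap of 35 → 55 left.
Route 19: +55 (room for 65) → 55. Pool exhausted.
Total = 20×55 + 15×70 + 7×35 + 3×55 + 9×95 = 3415.

3415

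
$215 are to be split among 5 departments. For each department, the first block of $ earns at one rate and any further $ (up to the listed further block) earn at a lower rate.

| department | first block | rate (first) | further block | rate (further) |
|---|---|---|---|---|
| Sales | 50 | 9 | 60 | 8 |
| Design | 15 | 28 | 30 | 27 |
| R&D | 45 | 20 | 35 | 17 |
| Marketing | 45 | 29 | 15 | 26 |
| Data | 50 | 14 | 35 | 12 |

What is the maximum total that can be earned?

4840

Treat each block as its own option and order by rate: Marketing/first 29 > Design/first 28 > Design/second 27 > Marketing/second 26 > R&D/first 20 > R&D/second 17 > Data/first 14 > Data/second 12 > Sales/first 9 > Sales/second 8.
Marketing/first (29): +45 ; 170 left.
Fill Design first block (15 at 28) ; 155 left.
Design/second (27): +30 ; 125 left.
Marketing second at 26: fill all 15 ; 110 left.
R&D first at 20: fill all 45 ; 65 left.
R&D/second (17): +35 ; 30 left.
30 remain; put them into Data first at 14.
Total = 29×45 + 28×15 + 27×30 + 26×15 + 20×45 + 17×35 + 14×30 = 4840.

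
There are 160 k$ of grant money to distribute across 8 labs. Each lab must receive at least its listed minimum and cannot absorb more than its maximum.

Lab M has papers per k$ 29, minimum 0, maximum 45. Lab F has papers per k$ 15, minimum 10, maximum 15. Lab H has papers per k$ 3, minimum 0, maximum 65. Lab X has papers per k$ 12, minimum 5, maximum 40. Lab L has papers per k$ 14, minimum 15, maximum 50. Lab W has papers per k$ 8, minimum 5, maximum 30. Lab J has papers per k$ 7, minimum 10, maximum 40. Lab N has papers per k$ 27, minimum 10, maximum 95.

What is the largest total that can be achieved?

3725

Meeting every minimum uses 0+10+0+5+15+5+10+10 = 55 k$, leaving 105.
Order the labs by papers per k$: Lab M 29 > Lab N 27 > Lab F 15 > Lab L 14 > Lab X 12 > Lab W 8 > Lab J 7 > Lab H 3.
Lab M: +45 to 45 (cap) — 60 left.
Lab N: +60 (room for 85) → 70. Pool exhausted.
Total = 29×45 + 15×10 + 12×5 + 14×15 + 8×5 + 7×10 + 27×70 = 3725.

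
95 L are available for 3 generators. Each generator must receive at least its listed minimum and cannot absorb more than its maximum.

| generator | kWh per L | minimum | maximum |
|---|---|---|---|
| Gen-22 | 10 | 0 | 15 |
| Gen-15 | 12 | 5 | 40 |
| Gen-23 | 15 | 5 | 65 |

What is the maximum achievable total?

Meeting every minimum uses 0+5+5 = 10 L, leaving 85.
Order the generators by kWh per L: Gen-23 15 > Gen-15 12 > Gen-22 10.
Gen-23: +60 to 65 (cap) ; 25 left.
Gen-15 has room for 35 more but only 25 remain, so it gets 30.
Total = 12×30 + 15×65 = 1335.

1335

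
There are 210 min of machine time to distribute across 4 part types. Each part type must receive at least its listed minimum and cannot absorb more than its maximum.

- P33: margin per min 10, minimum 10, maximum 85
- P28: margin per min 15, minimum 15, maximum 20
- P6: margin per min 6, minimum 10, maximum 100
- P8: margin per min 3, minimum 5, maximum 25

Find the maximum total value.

Meeting every minimum uses 10+15+10+5 = 40 min, leaving 170.
Order the part types by margin per min: P28 15 > P33 10 > P6 6 > P8 3.
Give P28 5 more to hit its cap of 20 → 165 left.
Give P33 75 more to hit its cap of 85 → 90 left.
P6 takes 90 more to reach its cap of 100 → 0 left.
Total = 10×85 + 15×20 + 6×100 + 3×5 = 1765.

1765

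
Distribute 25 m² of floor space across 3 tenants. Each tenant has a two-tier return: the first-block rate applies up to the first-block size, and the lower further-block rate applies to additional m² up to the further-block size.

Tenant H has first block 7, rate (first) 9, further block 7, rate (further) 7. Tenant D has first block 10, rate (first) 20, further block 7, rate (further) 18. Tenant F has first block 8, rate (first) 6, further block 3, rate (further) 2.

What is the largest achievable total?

396

Treat each block as its own option and order by rate: Tenant D/tier1 20 > Tenant D/tier2 18 > Tenant H/tier1 9 > Tenant H/tier2 7 > Tenant F/tier1 6 > Tenant F/tier2 2.
Fill Tenant D tier1 block (10 at 20) ; 15 left.
Tenant D tier2 at 18: fill all 7 ; 8 left.
Fill Tenant H tier1 block (7 at 9) ; 1 left.
Tenant H tier2 at 7: only 1 left, fill 1.
Total = 20×10 + 18×7 + 9×7 + 7×1 = 396.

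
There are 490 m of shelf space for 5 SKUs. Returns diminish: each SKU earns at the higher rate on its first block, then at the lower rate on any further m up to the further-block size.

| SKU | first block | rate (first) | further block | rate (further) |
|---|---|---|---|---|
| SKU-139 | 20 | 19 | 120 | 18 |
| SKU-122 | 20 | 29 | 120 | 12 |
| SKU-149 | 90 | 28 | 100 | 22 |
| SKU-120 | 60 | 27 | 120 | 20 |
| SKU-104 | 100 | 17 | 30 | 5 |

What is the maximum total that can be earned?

11140

Order all 10 blocks by rate: SKU-122/tier1 29 > SKU-149/tier1 28 > SKU-120/tier1 27 > SKU-149/tier2 22 > SKU-120/tier2 20 > SKU-139/tier1 19 > SKU-139/tier2 18 > SKU-104/tier1 17 > SKU-122/tier2 12 > SKU-104/tier2 5.
SKU-122/tier1 (29): +20 → 470 left.
Fill SKU-149 tier1 block (90 at 28) → 380 left.
SKU-120 tier1 at 27: fill all 60 → 320 left.
SKU-149/tier2 (22): +100 → 220 left.
SKU-120 tier2 at 20: fill all 120 → 100 left.
SKU-139/tier1 (19): +20 → 80 left.
80 remain; put them into SKU-139 tier2 at 18.
Total = 29×20 + 28×90 + 27×60 + 22×100 + 20×120 + 19×20 + 18×80 = 11140.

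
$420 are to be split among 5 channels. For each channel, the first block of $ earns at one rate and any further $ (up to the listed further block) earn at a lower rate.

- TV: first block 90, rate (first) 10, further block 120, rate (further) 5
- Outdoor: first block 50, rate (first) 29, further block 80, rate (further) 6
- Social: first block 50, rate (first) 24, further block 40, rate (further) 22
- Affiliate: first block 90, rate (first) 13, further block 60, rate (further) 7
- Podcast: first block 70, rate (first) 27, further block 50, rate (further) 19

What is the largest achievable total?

Order all 10 blocks by rate: Outdoor/first 29 > Podcast/first 27 > Social/first 24 > Social/second 22 > Podcast/second 19 > Affiliate/first 13 > TV/first 10 > Affiliate/second 7 > Outdoor/second 6 > TV/second 5.
Fill Outdoor first block (50 at 29) — 370 left.
Podcast first at 27: fill all 70 — 300 left.
Fill Social first block (50 at 24) — 250 left.
Social second at 22: fill all 40 — 210 left.
Fill Podcast second block (50 at 19) — 160 left.
Affiliate/first (13): +90 — 70 left.
TV first at 10: only 70 left, fill 70.
Total = 29×50 + 27×70 + 24×50 + 22×40 + 19×50 + 13×90 + 10×70 = 8240.

8240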